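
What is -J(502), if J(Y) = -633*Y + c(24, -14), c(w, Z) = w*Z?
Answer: 318102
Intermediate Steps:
c(w, Z) = Z*w
J(Y) = -336 - 633*Y (J(Y) = -633*Y - 14*24 = -633*Y - 336 = -336 - 633*Y)
-J(502) = -(-336 - 633*502) = -(-336 - 317766) = -1*(-318102) = 318102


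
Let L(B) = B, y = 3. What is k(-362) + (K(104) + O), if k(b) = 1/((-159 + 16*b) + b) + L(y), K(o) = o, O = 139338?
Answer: 880316284/6313 ≈ 1.3945e+5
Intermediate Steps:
k(b) = 3 + 1/(-159 + 17*b) (k(b) = 1/((-159 + 16*b) + b) + 3 = 1/(-159 + 17*b) + 3 = 3 + 1/(-159 + 17*b))
k(-362) + (K(104) + O) = 17*(-28 + 3*(-362))/(-159 + 17*(-362)) + (104 + 139338) = 17*(-28 - 1086)/(-159 - 6154) + 139442 = 17*(-1114)/(-6313) + 139442 = 17*(-1/6313)*(-1114) + 139442 = 18938/6313 + 139442 = 880316284/6313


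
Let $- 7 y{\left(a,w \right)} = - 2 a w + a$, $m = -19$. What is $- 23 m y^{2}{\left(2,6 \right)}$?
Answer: $\frac{211508}{49} \approx 4316.5$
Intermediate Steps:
$y{\left(a,w \right)} = - \frac{a}{7} + \frac{2 a w}{7}$ ($y{\left(a,w \right)} = - \frac{- 2 a w + a}{7} = - \frac{a - 2 a w}{7} = - \frac{a}{7} + \frac{2 a w}{7}$)
$- 23 m y^{2}{\left(2,6 \right)} = \left(-23\right) \left(-19\right) \left(\frac{1}{7} \cdot 2 \left(-1 + 2 \cdot 6\right)\right)^{2} = 437 \left(\frac{1}{7} \cdot 2 \left(-1 + 12\right)\right)^{2} = 437 \left(\frac{1}{7} \cdot 2 \cdot 11\right)^{2} = 437 \left(\frac{22}{7}\right)^{2} = 437 \cdot \frac{484}{49} = \frac{211508}{49}$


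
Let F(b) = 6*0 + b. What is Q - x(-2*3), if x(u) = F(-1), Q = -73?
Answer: -72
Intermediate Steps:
F(b) = b (F(b) = 0 + b = b)
x(u) = -1
Q - x(-2*3) = -73 - 1*(-1) = -73 + 1 = -72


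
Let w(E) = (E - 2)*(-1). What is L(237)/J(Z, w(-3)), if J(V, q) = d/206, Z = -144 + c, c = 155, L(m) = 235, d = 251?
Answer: 48410/251 ≈ 192.87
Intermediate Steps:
w(E) = 2 - E (w(E) = (-2 + E)*(-1) = 2 - E)
Z = 11 (Z = -144 + 155 = 11)
J(V, q) = 251/206
L(237)/J(Z, w(-3)) = 235/(251/206) = 235*(206/251) = 48410/251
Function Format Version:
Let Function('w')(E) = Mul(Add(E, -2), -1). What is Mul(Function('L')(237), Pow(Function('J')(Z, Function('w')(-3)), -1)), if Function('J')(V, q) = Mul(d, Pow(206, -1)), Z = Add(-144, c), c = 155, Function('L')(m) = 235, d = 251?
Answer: Rational(48410, 251) ≈ 192.87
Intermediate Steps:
Function('w')(E) = Add(2, Mul(-1, E)) (Function('w')(E) = Mul(Add(-2, E), -1) = Add(2, Mul(-1, E)))
Z = 11 (Z = Add(-144, 155) = 11)
Function('J')(V, q) = Rational(251, 206) (Function('J')(V, q) = Mul(251, Pow(206, -1)) = Mul(251, Rational(1, 206)) = Rational(251, 206))
Mul(Function('L')(237), Pow(Function('J')(Z, Function('w')(-3)), -1)) = Mul(235, Pow(Rational(251, 206), -1)) = Mul(235, Rational(206, 251)) = Rational(48410, 251)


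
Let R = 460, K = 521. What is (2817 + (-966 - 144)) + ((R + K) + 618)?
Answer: 3306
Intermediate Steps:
(2817 + (-966 - 144)) + ((R + K) + 618) = (2817 + (-966 - 144)) + ((460 + 521) + 618) = (2817 - 1110) + (981 + 618) = 1707 + 1599 = 3306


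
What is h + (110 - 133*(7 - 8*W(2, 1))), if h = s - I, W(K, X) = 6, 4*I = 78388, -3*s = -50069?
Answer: 7967/3 ≈ 2655.7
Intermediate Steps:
s = 50069/3 (s = -⅓*(-50069) = 50069/3 ≈ 16690.)
I = 19597 (I = (¼)*78388 = 19597)
h = -8722/3 (h = 50069/3 - 1*19597 = 50069/3 - 19597 = -8722/3 ≈ -2907.3)
h + (110 - 133*(7 - 8*W(2, 1))) = -8722/3 + (110 - 133*(7 - 8*6)) = -8722/3 + (110 - 133*(7 - 48)) = -8722/3 + (110 - 133*(-41)) = -8722/3 + (110 + 5453) = -8722/3 + 5563 = 7967/3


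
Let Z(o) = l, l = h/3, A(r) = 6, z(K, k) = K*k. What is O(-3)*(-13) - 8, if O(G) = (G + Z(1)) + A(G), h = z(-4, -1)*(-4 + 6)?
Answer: -245/3 ≈ -81.667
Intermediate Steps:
h = 8 (h = (-4*(-1))*(-4 + 6) = 4*2 = 8)
l = 8/3 ≈ 2.6667
Z(o) = 8/3
O(G) = 26/3 + G (O(G) = (G + 8/3) + 6 = (8/3 + G) + 6 = 26/3 + G)
O(-3)*(-13) - 8 = (26/3 - 3)*(-13) - 8 = (17/3)*(-13) - 8 = -221/3 - 8 = -245/3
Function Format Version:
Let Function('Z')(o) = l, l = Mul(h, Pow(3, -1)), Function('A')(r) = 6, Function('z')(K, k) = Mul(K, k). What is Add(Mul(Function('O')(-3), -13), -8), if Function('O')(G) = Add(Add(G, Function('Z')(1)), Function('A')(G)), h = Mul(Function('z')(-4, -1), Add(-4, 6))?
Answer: Rational(-245, 3) ≈ -81.667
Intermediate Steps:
h = 8 (h = Mul(Mul(-4, -1), Add(-4, 6)) = Mul(4, 2) = 8)
l = Rational(8, 3) (l = Mul(8, Pow(3, -1)) = Mul(8, Rational(1, 3)) = Rational(8, 3) ≈ 2.6667)
Function('Z')(o) = Rational(8, 3)
Function('O')(G) = Add(Rational(26, 3), G) (Function('O')(G) = Add(Add(G, Rational(8, 3)), 6) = Add(Add(Rational(8, 3), G), 6) = Add(Rational(26, 3), G))
Add(Mul(Function('O')(-3), -13), -8) = Add(Mul(Add(Rational(26, 3), -3), -13), -8) = Add(Mul(Rational(17, 3), -13), -8) = Add(Rational(-221, 3), -8) = Rational(-245, 3)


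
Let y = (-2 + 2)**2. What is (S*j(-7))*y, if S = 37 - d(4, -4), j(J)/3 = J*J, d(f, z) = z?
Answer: 0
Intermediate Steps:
j(J) = 3*J**2 (j(J) = 3*(J*J) = 3*J**2)
y = 0 (y = 0**2 = 0)
S = 41 (S = 37 - 1*(-4) = 37 + 4 = 41)
(S*j(-7))*y = (41*(3*(-7)**2))*0 = (41*(3*49))*0 = (41*147)*0 = 6027*0 = 0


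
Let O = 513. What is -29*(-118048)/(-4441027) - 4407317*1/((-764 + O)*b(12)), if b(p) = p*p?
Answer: 19449278714111/160516479888 ≈ 121.17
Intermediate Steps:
b(p) = p²
-29*(-118048)/(-4441027) - 4407317*1/((-764 + O)*b(12)) = -29*(-118048)/(-4441027) - 4407317*1/(144*(-764 + 513)) = 3423392*(-1/4441027) - 4407317/(144*(-251)) = -3423392/4441027 - 4407317/(-36144) = -3423392/4441027 - 4407317*(-1/36144) = -3423392/4441027 + 4407317/36144 = 19449278714111/160516479888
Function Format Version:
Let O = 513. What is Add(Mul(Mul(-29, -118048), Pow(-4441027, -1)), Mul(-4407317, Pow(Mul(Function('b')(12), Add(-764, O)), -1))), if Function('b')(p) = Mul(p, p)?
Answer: Rational(19449278714111, 160516479888) ≈ 121.17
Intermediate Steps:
Function('b')(p) = Pow(p, 2)
Add(Mul(Mul(-29, -118048), Pow(-4441027, -1)), Mul(-4407317, Pow(Mul(Function('b')(12), Add(-764, O)), -1))) = Add(Mul(Mul(-29, -118048), Pow(-4441027, -1)), Mul(-4407317, Pow(Mul(Pow(12, 2), Add(-764, 513)), -1))) = Add(Mul(3423392, Rational(-1, 4441027)), Mul(-4407317, Pow(Mul(144, -251), -1))) = Add(Rational(-3423392, 4441027), Mul(-4407317, Pow(-36144, -1))) = Add(Rational(-3423392, 4441027), Mul(-4407317, Rational(-1, 36144))) = Add(Rational(-3423392, 4441027), Rational(4407317, 36144)) = Rational(19449278714111, 160516479888)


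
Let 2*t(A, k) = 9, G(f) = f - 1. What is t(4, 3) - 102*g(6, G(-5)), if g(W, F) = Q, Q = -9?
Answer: 1845/2 ≈ 922.50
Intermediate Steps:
G(f) = -1 + f
t(A, k) = 9/2 (t(A, k) = (1/2)*9 = 9/2)
g(W, F) = -9
t(4, 3) - 102*g(6, G(-5)) = 9/2 - 102*(-9) = 9/2 + 918 = 1845/2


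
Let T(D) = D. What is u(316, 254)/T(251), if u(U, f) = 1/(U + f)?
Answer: 1/143070 ≈ 6.9896e-6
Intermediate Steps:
u(316, 254)/T(251) = 1/((316 + 254)*251) = (1/251)/570 = (1/570)*(1/251) = 1/143070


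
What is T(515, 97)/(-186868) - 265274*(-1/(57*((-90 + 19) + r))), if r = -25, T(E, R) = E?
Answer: -6196754989/127817712 ≈ -48.481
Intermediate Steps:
T(515, 97)/(-186868) - 265274*(-1/(57*((-90 + 19) + r))) = 515/(-186868) - 265274*(-1/(57*((-90 + 19) - 25))) = 515*(-1/186868) - 265274*(-1/(57*(-71 - 25))) = -515/186868 - 265274/((-57*(-96))) = -515/186868 - 265274/5472 = -515/186868 - 265274*1/5472 = -515/186868 - 132637/2736 = -6196754989/127817712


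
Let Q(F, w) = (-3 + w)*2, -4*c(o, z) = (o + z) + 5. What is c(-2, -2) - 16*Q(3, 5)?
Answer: -257/4 ≈ -64.250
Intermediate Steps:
c(o, z) = -5/4 - o/4 - z/4 (c(o, z) = -((o + z) + 5)/4 = -(5 + o + z)/4 = -5/4 - o/4 - z/4)
Q(F, w) = -6 + 2*w
c(-2, -2) - 16*Q(3, 5) = (-5/4 - 1/4*(-2) - 1/4*(-2)) - 16*(-6 + 2*5) = (-5/4 + 1/2 + 1/2) - 16*(-6 + 10) = -1/4 - 16*4 = -1/4 - 64 = -257/4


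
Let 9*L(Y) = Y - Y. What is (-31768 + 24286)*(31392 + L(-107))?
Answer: -234874944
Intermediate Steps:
L(Y) = 0 (L(Y) = (Y - Y)/9 = (⅑)*0 = 0)
(-31768 + 24286)*(31392 + L(-107)) = (-31768 + 24286)*(31392 + 0) = -7482*31392 = -234874944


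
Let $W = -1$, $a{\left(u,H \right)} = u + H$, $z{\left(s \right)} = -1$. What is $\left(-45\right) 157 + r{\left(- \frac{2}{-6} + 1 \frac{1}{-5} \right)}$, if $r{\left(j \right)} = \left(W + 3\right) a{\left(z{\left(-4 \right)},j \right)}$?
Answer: $- \frac{106001}{15} \approx -7066.7$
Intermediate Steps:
$a{\left(u,H \right)} = H + u$
$r{\left(j \right)} = -2 + 2 j$ ($r{\left(j \right)} = \left(-1 + 3\right) \left(j - 1\right) = 2 \left(-1 + j\right) = -2 + 2 j$)
$\left(-45\right) 157 + r{\left(- \frac{2}{-6} + 1 \frac{1}{-5} \right)} = \left(-45\right) 157 - \left(2 - 2 \left(- \frac{2}{-6} + 1 \frac{1}{-5}\right)\right) = -7065 - \left(2 - 2 \left(\left(-2\right) \left(- \frac{1}{6}\right) + 1 \left(- \frac{1}{5}\right)\right)\right) = -7065 - \left(2 - 2 \left(\frac{1}{3} - \frac{1}{5}\right)\right) = -7065 + \left(-2 + 2 \cdot \frac{2}{15}\right) = -7065 + \left(-2 + \frac{4}{15}\right) = -7065 - \frac{26}{15} = - \frac{106001}{15}$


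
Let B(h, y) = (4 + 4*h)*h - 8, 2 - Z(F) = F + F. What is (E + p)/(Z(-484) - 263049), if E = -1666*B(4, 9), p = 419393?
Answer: -299441/262079 ≈ -1.1426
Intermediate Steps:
Z(F) = 2 - 2*F (Z(F) = 2 - (F + F) = 2 - 2*F)
B(h, y) = -8 + h*(4 + 4*h) (B(h, y) = h*(4 + 4*h) - 8 = -8 + h*(4 + 4*h))
E = -119952 (E = -1666*(-8 + 4*4 + 4*4**2) = -1666*(-8 + 16 + 4*16) = -1666*(-8 + 16 + 64) = -1666*72 = -119952)
(E + p)/(Z(-484) - 263049) = (-119952 + 419393)/((2 - 2*(-484)) - 263049) = 299441/((2 + 968) - 263049) = 299441/(970 - 263049) = 299441/(-262079) = 299441*(-1/262079) = -299441/262079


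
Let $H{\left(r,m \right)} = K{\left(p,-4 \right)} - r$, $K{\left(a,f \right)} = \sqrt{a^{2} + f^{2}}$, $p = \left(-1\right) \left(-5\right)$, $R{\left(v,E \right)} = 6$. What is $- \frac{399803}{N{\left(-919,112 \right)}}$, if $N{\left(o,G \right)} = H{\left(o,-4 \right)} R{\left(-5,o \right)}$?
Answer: $- \frac{367418957}{5067120} + \frac{399803 \sqrt{41}}{5067120} \approx -72.005$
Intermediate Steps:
$p = 5$
$H{\left(r,m \right)} = \sqrt{41} - r$ ($H{\left(r,m \right)} = \sqrt{5^{2} + \left(-4\right)^{2}} - r = \sqrt{25 + 16} - r = \sqrt{41} - r$)
$N{\left(o,G \right)} = - 6 o + 6 \sqrt{41}$ ($N{\left(o,G \right)} = \left(\sqrt{41} - o\right) 6 = - 6 o + 6 \sqrt{41}$)
$- \frac{399803}{N{\left(-919,112 \right)}} = - \frac{399803}{\left(-6\right) \left(-919\right) + 6 \sqrt{41}} = - \frac{399803}{5514 + 6 \sqrt{41}}$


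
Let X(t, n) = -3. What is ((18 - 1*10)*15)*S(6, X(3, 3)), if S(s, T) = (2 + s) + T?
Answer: 600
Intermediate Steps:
S(s, T) = 2 + T + s
((18 - 1*10)*15)*S(6, X(3, 3)) = ((18 - 1*10)*15)*(2 - 3 + 6) = ((18 - 10)*15)*5 = (8*15)*5 = 120*5 = 600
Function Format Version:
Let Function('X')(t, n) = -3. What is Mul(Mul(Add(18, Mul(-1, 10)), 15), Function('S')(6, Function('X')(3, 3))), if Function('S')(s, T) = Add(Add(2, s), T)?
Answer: 600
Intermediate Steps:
Function('S')(s, T) = Add(2, T, s)
Mul(Mul(Add(18, Mul(-1, 10)), 15), Function('S')(6, Function('X')(3, 3))) = Mul(Mul(Add(18, Mul(-1, 10)), 15), Add(2, -3, 6)) = Mul(Mul(Add(18, -10), 15), 5) = Mul(Mul(8, 15), 5) = Mul(120, 5) = 600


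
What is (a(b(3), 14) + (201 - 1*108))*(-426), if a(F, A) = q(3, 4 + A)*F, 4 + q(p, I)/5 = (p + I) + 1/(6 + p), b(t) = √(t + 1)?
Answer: -337534/3 ≈ -1.1251e+5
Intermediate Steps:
b(t) = √(1 + t)
q(p, I) = -20 + 5*I + 5*p + 5/(6 + p) (q(p, I) = -20 + 5*((p + I) + 1/(6 + p)) = -20 + 5*((I + p) + 1/(6 + p)) = -20 + 5*(I + p + 1/(6 + p)) = -20 + (5*I + 5*p + 5/(6 + p)) = -20 + 5*I + 5*p + 5/(6 + p))
a(F, A) = F*(140/9 + 5*A) (a(F, A) = (5*(-23 + 3² + 2*3 + 6*(4 + A) + (4 + A)*3)/(6 + 3))*F = (5*(-23 + 9 + 6 + (24 + 6*A) + (12 + 3*A))/9)*F = (5*(⅑)*(28 + 9*A))*F = (140/9 + 5*A)*F = F*(140/9 + 5*A))
(a(b(3), 14) + (201 - 1*108))*(-426) = (5*√(1 + 3)*(28 + 9*14)/9 + (201 - 1*108))*(-426) = (5*√4*(28 + 126)/9 + (201 - 108))*(-426) = ((5/9)*2*154 + 93)*(-426) = (1540/9 + 93)*(-426) = (2377/9)*(-426) = -337534/3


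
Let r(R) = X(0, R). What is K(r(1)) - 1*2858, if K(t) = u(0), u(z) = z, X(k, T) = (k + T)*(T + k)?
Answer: -2858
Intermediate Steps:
X(k, T) = (T + k)**2 (X(k, T) = (T + k)*(T + k) = (T + k)**2)
r(R) = R**2 (r(R) = (R + 0)**2 = R**2)
K(t) = 0
K(r(1)) - 1*2858 = 0 - 1*2858 = 0 - 2858 = -2858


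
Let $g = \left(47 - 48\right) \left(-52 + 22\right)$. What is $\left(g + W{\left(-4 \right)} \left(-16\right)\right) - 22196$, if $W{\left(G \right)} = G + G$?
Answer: $-22038$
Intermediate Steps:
$g = 30$ ($g = \left(-1\right) \left(-30\right) = 30$)
$W{\left(G \right)} = 2 G$
$\left(g + W{\left(-4 \right)} \left(-16\right)\right) - 22196 = \left(30 + 2 \left(-4\right) \left(-16\right)\right) - 22196 = \left(30 - -128\right) - 22196 = \left(30 + 128\right) - 22196 = 158 - 22196 = -22038$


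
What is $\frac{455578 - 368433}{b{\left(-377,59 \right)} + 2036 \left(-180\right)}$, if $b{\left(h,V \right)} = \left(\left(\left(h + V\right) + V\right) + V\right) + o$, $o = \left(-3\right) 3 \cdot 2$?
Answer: $- \frac{87145}{366698} \approx -0.23765$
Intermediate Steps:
$o = -18$ ($o = \left(-9\right) 2 = -18$)
$b{\left(h,V \right)} = -18 + h + 3 V$ ($b{\left(h,V \right)} = \left(\left(\left(h + V\right) + V\right) + V\right) - 18 = \left(\left(\left(V + h\right) + V\right) + V\right) - 18 = \left(\left(h + 2 V\right) + V\right) - 18 = \left(h + 3 V\right) - 18 = -18 + h + 3 V$)
$\frac{455578 - 368433}{b{\left(-377,59 \right)} + 2036 \left(-180\right)} = \frac{455578 - 368433}{\left(-18 - 377 + 3 \cdot 59\right) + 2036 \left(-180\right)} = \frac{87145}{\left(-18 - 377 + 177\right) - 366480} = \frac{87145}{-218 - 366480} = \frac{87145}{-366698} = 87145 \left(- \frac{1}{366698}\right) = - \frac{87145}{366698}$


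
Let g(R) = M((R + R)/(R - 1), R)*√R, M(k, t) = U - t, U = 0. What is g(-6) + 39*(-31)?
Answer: -1209 + 6*I*√6 ≈ -1209.0 + 14.697*I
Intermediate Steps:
M(k, t) = -t (M(k, t) = 0 - t = -t)
g(R) = -R^(3/2) (g(R) = (-R)*√R = -R^(3/2))
g(-6) + 39*(-31) = -(-6)^(3/2) + 39*(-31) = -(-6)*I*√6 - 1209 = 6*I*√6 - 1209 = -1209 + 6*I*√6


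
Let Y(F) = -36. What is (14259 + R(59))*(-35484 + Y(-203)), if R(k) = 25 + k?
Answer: -509463360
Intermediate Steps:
(14259 + R(59))*(-35484 + Y(-203)) = (14259 + (25 + 59))*(-35484 - 36) = (14259 + 84)*(-35520) = 14343*(-35520) = -509463360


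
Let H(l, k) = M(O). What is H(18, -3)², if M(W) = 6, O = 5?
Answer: 36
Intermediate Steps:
H(l, k) = 6
H(18, -3)² = 6² = 36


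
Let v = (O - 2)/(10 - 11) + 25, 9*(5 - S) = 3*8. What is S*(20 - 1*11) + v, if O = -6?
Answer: 54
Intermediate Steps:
S = 7/3 (S = 5 - 8/3 = 7/3 ≈ 2.3333)
v = 33 (v = (-6 - 2)/(10 - 11) + 25 = -8/(-1) + 25 = -8*(-1) + 25 = 8 + 25 = 33)
S*(20 - 1*11) + v = 7*(20 - 1*11)/3 + 33 = 7*(20 - 11)/3 + 33 = (7/3)*9 + 33 = 21 + 33 = 54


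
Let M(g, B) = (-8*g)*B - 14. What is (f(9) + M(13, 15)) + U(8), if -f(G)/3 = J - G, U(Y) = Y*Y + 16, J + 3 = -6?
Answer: -1440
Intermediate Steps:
J = -9 (J = -3 - 6 = -9)
M(g, B) = -14 - 8*B*g (M(g, B) = -8*B*g - 14 = -14 - 8*B*g)
U(Y) = 16 + Y**2 (U(Y) = Y**2 + 16 = 16 + Y**2)
f(G) = 27 + 3*G (f(G) = -3*(-9 - G) = 27 + 3*G)
(f(9) + M(13, 15)) + U(8) = ((27 + 3*9) + (-14 - 8*15*13)) + (16 + 8**2) = ((27 + 27) + (-14 - 1560)) + (16 + 64) = (54 - 1574) + 80 = -1520 + 80 = -1440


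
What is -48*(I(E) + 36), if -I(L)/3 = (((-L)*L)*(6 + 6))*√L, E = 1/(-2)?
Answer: -1728 - 216*I*√2 ≈ -1728.0 - 305.47*I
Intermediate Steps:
E = -½ ≈ -0.50000
I(L) = 36*L^(5/2) (I(L) = -3*((-L)*L)*(6 + 6)*√L = -3*-L²*12*√L = -3*(-12*L²)*√L = -(-36)*L^(5/2) = 36*L^(5/2))
-48*(I(E) + 36) = -48*(36*(-½)^(5/2) + 36) = -48*(36*(I*√2/8) + 36) = -48*(9*I*√2/2 + 36) = -48*(36 + 9*I*√2/2) = -1728 - 216*I*√2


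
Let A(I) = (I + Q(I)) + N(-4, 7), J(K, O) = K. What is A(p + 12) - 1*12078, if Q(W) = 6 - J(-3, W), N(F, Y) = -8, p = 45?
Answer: -12020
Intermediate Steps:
Q(W) = 9 (Q(W) = 6 - 1*(-3) = 6 + 3 = 9)
A(I) = 1 + I (A(I) = (I + 9) - 8 = (9 + I) - 8 = 1 + I)
A(p + 12) - 1*12078 = (1 + (45 + 12)) - 1*12078 = (1 + 57) - 12078 = 58 - 12078 = -12020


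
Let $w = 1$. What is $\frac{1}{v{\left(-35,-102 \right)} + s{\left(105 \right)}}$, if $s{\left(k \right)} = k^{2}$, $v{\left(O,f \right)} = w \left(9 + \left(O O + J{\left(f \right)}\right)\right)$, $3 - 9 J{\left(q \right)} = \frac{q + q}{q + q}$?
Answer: $\frac{9}{110333} \approx 8.1571 \cdot 10^{-5}$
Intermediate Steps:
$J{\left(q \right)} = \frac{2}{9}$ ($J{\left(q \right)} = \frac{1}{3} - \frac{\left(q + q\right) \frac{1}{q + q}}{9} = \frac{1}{3} - \frac{2 q \frac{1}{2 q}}{9} = \frac{1}{3} - \frac{1}{9} = \frac{2}{9}$)
$v{\left(O,f \right)} = \frac{83}{9} + O^{2}$ ($v{\left(O,f \right)} = 1 \left(9 + \left(O O + \frac{2}{9}\right)\right) = 1 \left(9 + \left(O^{2} + \frac{2}{9}\right)\right) = 1 \left(9 + \left(\frac{2}{9} + O^{2}\right)\right) = 1 \left(\frac{83}{9} + O^{2}\right) = \frac{83}{9} + O^{2}$)
$\frac{1}{v{\left(-35,-102 \right)} + s{\left(105 \right)}} = \frac{1}{\left(\frac{83}{9} + \left(-35\right)^{2}\right) + 105^{2}} = \frac{1}{\left(\frac{83}{9} + 1225\right) + 11025} = \frac{1}{\frac{11108}{9} + 11025} = \frac{1}{\frac{110333}{9}} = \frac{9}{110333}$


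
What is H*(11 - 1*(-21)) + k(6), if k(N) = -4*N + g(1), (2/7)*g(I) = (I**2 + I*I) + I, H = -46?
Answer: -2971/2 ≈ -1485.5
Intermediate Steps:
g(I) = 7*I**2 + 7*I/2 (g(I) = 7*((I**2 + I*I) + I)/2 = 7*((I**2 + I**2) + I)/2 = 7*(2*I**2 + I)/2 = 7*(I + 2*I**2)/2 = 7*I**2 + 7*I/2)
k(N) = 21/2 - 4*N (k(N) = -4*N + (7/2)*1*(1 + 2*1) = -4*N + (7/2)*1*(1 + 2) = -4*N + (7/2)*1*3 = -4*N + 21/2 = 21/2 - 4*N)
H*(11 - 1*(-21)) + k(6) = -46*(11 - 1*(-21)) + (21/2 - 4*6) = -46*(11 + 21) + (21/2 - 24) = -46*32 - 27/2 = -1472 - 27/2 = -2971/2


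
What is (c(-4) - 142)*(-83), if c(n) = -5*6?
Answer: 14276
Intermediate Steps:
c(n) = -30
(c(-4) - 142)*(-83) = (-30 - 142)*(-83) = -172*(-83) = 14276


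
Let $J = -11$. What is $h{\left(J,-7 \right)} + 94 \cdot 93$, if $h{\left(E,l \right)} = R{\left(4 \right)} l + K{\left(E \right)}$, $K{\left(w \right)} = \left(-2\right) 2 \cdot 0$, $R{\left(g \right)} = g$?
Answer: $8714$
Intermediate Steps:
$K{\left(w \right)} = 0$ ($K{\left(w \right)} = \left(-4\right) 0 = 0$)
$h{\left(E,l \right)} = 4 l$ ($h{\left(E,l \right)} = 4 l + 0 = 4 l$)
$h{\left(J,-7 \right)} + 94 \cdot 93 = 4 \left(-7\right) + 94 \cdot 93 = -28 + 8742 = 8714$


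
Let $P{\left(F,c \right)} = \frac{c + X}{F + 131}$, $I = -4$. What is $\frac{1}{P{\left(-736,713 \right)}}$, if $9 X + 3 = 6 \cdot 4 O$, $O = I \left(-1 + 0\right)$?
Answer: $- \frac{363}{434} \approx -0.83641$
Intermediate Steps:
$O = 4$ ($O = - 4 \left(-1 + 0\right) = \left(-4\right) \left(-1\right) = 4$)
$X = \frac{31}{3}$ ($X = - \frac{1}{3} + \frac{6 \cdot 4 \cdot 4}{9} = - \frac{1}{3} + \frac{24 \cdot 4}{9} = - \frac{1}{3} + \frac{1}{9} \cdot 96 = - \frac{1}{3} + \frac{32}{3} = \frac{31}{3} \approx 10.333$)
$P{\left(F,c \right)} = \frac{\frac{31}{3} + c}{131 + F}$ ($P{\left(F,c \right)} = \frac{c + \frac{31}{3}}{F + 131} = \frac{\frac{31}{3} + c}{131 + F}$)
$\frac{1}{P{\left(-736,713 \right)}} = \frac{1}{\frac{1}{131 - 736} \left(\frac{31}{3} + 713\right)} = \frac{1}{\frac{1}{-605} \cdot \frac{2170}{3}} = \frac{1}{\left(- \frac{1}{605}\right) \frac{2170}{3}} = \frac{1}{- \frac{434}{363}} = - \frac{363}{434}$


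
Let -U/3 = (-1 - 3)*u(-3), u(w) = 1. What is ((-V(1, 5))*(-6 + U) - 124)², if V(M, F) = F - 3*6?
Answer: 2116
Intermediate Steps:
U = 12 (U = -3*(-1 - 3) = -(-12) = -3*(-4) = 12)
V(M, F) = -18 + F (V(M, F) = F - 18 = -18 + F)
((-V(1, 5))*(-6 + U) - 124)² = ((-(-18 + 5))*(-6 + 12) - 124)² = (-1*(-13)*6 - 124)² = (13*6 - 124)² = (78 - 124)² = (-46)² = 2116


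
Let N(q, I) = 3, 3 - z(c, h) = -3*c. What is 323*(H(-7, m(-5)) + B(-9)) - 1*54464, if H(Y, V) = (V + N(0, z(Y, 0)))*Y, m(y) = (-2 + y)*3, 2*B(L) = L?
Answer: -30439/2 ≈ -15220.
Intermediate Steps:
z(c, h) = 3 + 3*c (z(c, h) = 3 - (-3)*c = 3 + 3*c)
B(L) = L/2
m(y) = -6 + 3*y
H(Y, V) = Y*(3 + V) (H(Y, V) = (V + 3)*Y = (3 + V)*Y = Y*(3 + V))
323*(H(-7, m(-5)) + B(-9)) - 1*54464 = 323*(-7*(3 + (-6 + 3*(-5))) + (1/2)*(-9)) - 1*54464 = 323*(-7*(3 + (-6 - 15)) - 9/2) - 54464 = 323*(-7*(3 - 21) - 9/2) - 54464 = 323*(-7*(-18) - 9/2) - 54464 = 323*(126 - 9/2) - 54464 = 323*(243/2) - 54464 = 78489/2 - 54464 = -30439/2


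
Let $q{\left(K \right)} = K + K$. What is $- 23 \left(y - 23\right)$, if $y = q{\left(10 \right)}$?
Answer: $69$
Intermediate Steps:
$q{\left(K \right)} = 2 K$
$y = 20$ ($y = 2 \cdot 10 = 20$)
$- 23 \left(y - 23\right) = - 23 \left(20 - 23\right) = \left(-23\right) \left(-3\right) = 69$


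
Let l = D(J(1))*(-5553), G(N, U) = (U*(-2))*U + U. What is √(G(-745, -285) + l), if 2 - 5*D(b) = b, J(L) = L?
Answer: 2*I*√1024035/5 ≈ 404.78*I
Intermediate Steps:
D(b) = ⅖ - b/5
G(N, U) = U - 2*U² (G(N, U) = (-2*U)*U + U = -2*U² + U = U - 2*U²)
l = -5553/5 (l = (⅖ - ⅕*1)*(-5553) = (⅖ - ⅕)*(-5553) = (⅕)*(-5553) = -5553/5 ≈ -1110.6)
√(G(-745, -285) + l) = √(-285*(1 - 2*(-285)) - 5553/5) = √(-285*(1 + 570) - 5553/5) = √(-285*571 - 5553/5) = √(-162735 - 5553/5) = √(-819228/5) = 2*I*√1024035/5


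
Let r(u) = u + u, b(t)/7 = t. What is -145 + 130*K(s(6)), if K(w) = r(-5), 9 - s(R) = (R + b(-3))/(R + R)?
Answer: -1445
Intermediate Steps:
b(t) = 7*t
r(u) = 2*u
s(R) = 9 - (-21 + R)/(2*R) (s(R) = 9 - (R + 7*(-3))/(R + R) = 9 - (R - 21)/(2*R) = 9 - (-21 + R)*1/(2*R) = 9 - (-21 + R)/(2*R))
K(w) = -10 (K(w) = 2*(-5) = -10)
-145 + 130*K(s(6)) = -145 + 130*(-10) = -145 - 1300 = -1445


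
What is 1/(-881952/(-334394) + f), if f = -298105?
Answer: -167197/49841820709 ≈ -3.3546e-6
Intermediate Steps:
1/(-881952/(-334394) + f) = 1/(-881952/(-334394) - 298105) = 1/(-881952*(-1/334394) - 298105) = 1/(440976/167197 - 298105) = 1/(-49841820709/167197) = -167197/49841820709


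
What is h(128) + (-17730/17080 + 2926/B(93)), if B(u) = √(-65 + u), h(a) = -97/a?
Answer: -98155/54656 + 209*√7 ≈ 551.17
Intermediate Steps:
h(128) + (-17730/17080 + 2926/B(93)) = -97/128 + (-17730/17080 + 2926/(√(-65 + 93))) = -97*1/128 + (-17730*1/17080 + 2926/(√28)) = -97/128 + (-1773/1708 + 2926/((2*√7))) = -97/128 + (-1773/1708 + 2926*(√7/14)) = -97/128 + (-1773/1708 + 209*√7) = -98155/54656 + 209*√7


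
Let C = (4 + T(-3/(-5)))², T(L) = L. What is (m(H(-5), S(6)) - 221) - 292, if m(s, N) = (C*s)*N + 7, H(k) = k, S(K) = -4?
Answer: -414/5 ≈ -82.800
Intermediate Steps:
C = 529/25 (C = (4 - 3/(-5))² = (4 - 3*(-⅕))² = (4 + ⅗)² = (23/5)² = 529/25 ≈ 21.160)
m(s, N) = 7 + 529*N*s/25 (m(s, N) = (529*s/25)*N + 7 = 529*N*s/25 + 7 = 7 + 529*N*s/25)
(m(H(-5), S(6)) - 221) - 292 = ((7 + (529/25)*(-4)*(-5)) - 221) - 292 = ((7 + 2116/5) - 221) - 292 = (2151/5 - 221) - 292 = 1046/5 - 292 = -414/5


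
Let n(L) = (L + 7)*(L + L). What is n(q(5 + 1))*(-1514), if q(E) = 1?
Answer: -24224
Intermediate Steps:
n(L) = 2*L*(7 + L) (n(L) = (7 + L)*(2*L) = 2*L*(7 + L))
n(q(5 + 1))*(-1514) = (2*1*(7 + 1))*(-1514) = (2*1*8)*(-1514) = 16*(-1514) = -24224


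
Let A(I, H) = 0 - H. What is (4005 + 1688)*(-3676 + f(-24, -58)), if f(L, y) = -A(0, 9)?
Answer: -20876231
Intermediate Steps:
A(I, H) = -H
f(L, y) = 9 (f(L, y) = -(-1)*9 = -1*(-9) = 9)
(4005 + 1688)*(-3676 + f(-24, -58)) = (4005 + 1688)*(-3676 + 9) = 5693*(-3667) = -20876231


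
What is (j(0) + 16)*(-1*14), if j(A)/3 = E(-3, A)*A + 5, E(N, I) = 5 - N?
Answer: -434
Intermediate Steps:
j(A) = 15 + 24*A (j(A) = 3*((5 - 1*(-3))*A + 5) = 3*((5 + 3)*A + 5) = 3*(8*A + 5) = 3*(5 + 8*A) = 15 + 24*A)
(j(0) + 16)*(-1*14) = ((15 + 24*0) + 16)*(-1*14) = ((15 + 0) + 16)*(-14) = (15 + 16)*(-14) = 31*(-14) = -434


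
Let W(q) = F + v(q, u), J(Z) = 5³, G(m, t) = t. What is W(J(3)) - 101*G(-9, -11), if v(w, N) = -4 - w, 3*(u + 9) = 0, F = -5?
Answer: 977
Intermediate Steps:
u = -9 (u = -9 + (⅓)*0 = -9 + 0 = -9)
J(Z) = 125
W(q) = -9 - q (W(q) = -5 + (-4 - q) = -9 - q)
W(J(3)) - 101*G(-9, -11) = (-9 - 1*125) - 101*(-11) = (-9 - 125) + 1111 = -134 + 1111 = 977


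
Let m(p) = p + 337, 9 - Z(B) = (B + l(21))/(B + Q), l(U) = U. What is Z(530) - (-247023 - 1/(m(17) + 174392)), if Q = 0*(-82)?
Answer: 5719716566911/23153845 ≈ 2.4703e+5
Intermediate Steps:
Q = 0
Z(B) = 9 - (21 + B)/B (Z(B) = 9 - (B + 21)/(B + 0) = 9 - (21 + B)/B)
m(p) = 337 + p
Z(530) - (-247023 - 1/(m(17) + 174392)) = (8 - 21/530) - (-247023 - 1/((337 + 17) + 174392)) = (8 - 21*1/530) - (-247023 - 1/(354 + 174392)) = (8 - 21/530) - (-247023 - 1/174746) = 4219/530 - (-247023 - 1*1/174746) = 4219/530 - (-247023 - 1/174746) = 4219/530 - 1*(-43166281159/174746) = 4219/530 + 43166281159/174746 = 5719716566911/23153845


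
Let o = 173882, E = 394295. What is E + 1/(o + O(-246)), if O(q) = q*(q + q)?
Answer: 116283115631/294914 ≈ 3.9430e+5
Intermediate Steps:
O(q) = 2*q² (O(q) = q*(2*q) = 2*q²)
E + 1/(o + O(-246)) = 394295 + 1/(173882 + 2*(-246)²) = 394295 + 1/(173882 + 2*60516) = 394295 + 1/(173882 + 121032) = 394295 + 1/294914 = 116283115631/294914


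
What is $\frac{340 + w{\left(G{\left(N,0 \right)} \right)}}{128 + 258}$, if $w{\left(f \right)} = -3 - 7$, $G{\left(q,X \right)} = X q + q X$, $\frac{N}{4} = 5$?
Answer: $\frac{165}{193} \approx 0.85492$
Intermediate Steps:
$N = 20$ ($N = 4 \cdot 5 = 20$)
$G{\left(q,X \right)} = 2 X q$ ($G{\left(q,X \right)} = X q + X q = 2 X q$)
$w{\left(f \right)} = -10$
$\frac{340 + w{\left(G{\left(N,0 \right)} \right)}}{128 + 258} = \frac{340 - 10}{128 + 258} = \frac{330}{386} = 330 \cdot \frac{1}{386} = \frac{165}{193}$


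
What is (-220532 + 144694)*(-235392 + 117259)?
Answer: 8958970454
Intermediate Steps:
(-220532 + 144694)*(-235392 + 117259) = -75838*(-118133) = 8958970454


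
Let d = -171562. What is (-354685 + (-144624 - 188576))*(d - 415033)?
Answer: 403509901575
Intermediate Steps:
(-354685 + (-144624 - 188576))*(d - 415033) = (-354685 + (-144624 - 188576))*(-171562 - 415033) = (-354685 - 333200)*(-586595) = -687885*(-586595) = 403509901575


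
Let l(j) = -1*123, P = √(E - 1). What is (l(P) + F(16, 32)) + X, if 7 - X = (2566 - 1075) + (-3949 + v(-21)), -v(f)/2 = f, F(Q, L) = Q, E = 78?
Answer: 2316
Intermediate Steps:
v(f) = -2*f
P = √77 (P = √(78 - 1) = √77 ≈ 8.7750)
l(j) = -123
X = 2423 (X = 7 - ((2566 - 1075) + (-3949 - 2*(-21))) = 7 - (1491 + (-3949 + 42)) = 7 - (1491 - 3907) = 7 - 1*(-2416) = 7 + 2416 = 2423)
(l(P) + F(16, 32)) + X = (-123 + 16) + 2423 = -107 + 2423 = 2316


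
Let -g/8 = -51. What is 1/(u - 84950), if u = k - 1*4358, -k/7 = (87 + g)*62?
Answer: -1/304138 ≈ -3.2880e-6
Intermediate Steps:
g = 408 (g = -8*(-51) = 408)
k = -214830 (k = -7*(87 + 408)*62 = -3465*62 = -7*30690 = -214830)
u = -219188 (u = -214830 - 1*4358 = -214830 - 4358 = -219188)
1/(u - 84950) = 1/(-219188 - 84950) = 1/(-304138) = -1/304138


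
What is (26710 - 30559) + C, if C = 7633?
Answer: 3784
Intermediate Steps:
(26710 - 30559) + C = (26710 - 30559) + 7633 = -3849 + 7633 = 3784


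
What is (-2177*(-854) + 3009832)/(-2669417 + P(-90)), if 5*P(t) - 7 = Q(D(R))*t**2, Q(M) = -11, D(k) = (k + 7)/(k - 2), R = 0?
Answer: -1738925/959727 ≈ -1.8119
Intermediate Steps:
D(k) = (7 + k)/(-2 + k)
P(t) = 7/5 - 11*t**2/5 (P(t) = 7/5 + (-11*t**2)/5 = 7/5 - 11*t**2/5)
(-2177*(-854) + 3009832)/(-2669417 + P(-90)) = (-2177*(-854) + 3009832)/(-2669417 + (7/5 - 11/5*(-90)**2)) = (1859158 + 3009832)/(-2669417 + (7/5 - 11/5*8100)) = 4868990/(-2669417 + (7/5 - 17820)) = 4868990/(-2669417 - 89093/5) = 4868990/(-13436178/5) = 4868990*(-5/13436178) = -1738925/959727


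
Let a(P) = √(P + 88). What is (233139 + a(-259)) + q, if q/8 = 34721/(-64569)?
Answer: 15053274323/64569 + 3*I*√19 ≈ 2.3313e+5 + 13.077*I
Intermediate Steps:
a(P) = √(88 + P)
q = -277768/64569 (q = 8*(34721/(-64569)) = 8*(34721*(-1/64569)) = 8*(-34721/64569) = -277768/64569 ≈ -4.3019)
(233139 + a(-259)) + q = (233139 + √(88 - 259)) - 277768/64569 = (233139 + √(-171)) - 277768/64569 = (233139 + 3*I*√19) - 277768/64569 = 15053274323/64569 + 3*I*√19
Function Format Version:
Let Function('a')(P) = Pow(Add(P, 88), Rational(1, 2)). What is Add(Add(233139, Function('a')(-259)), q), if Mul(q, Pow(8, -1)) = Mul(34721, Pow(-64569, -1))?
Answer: Add(Rational(15053274323, 64569), Mul(3, I, Pow(19, Rational(1, 2)))) ≈ Add(2.3313e+5, Mul(13.077, I))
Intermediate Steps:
Function('a')(P) = Pow(Add(88, P), Rational(1, 2))
q = Rational(-277768, 64569) (q = Mul(8, Mul(34721, Pow(-64569, -1))) = Mul(8, Mul(34721, Rational(-1, 64569))) = Mul(8, Rational(-34721, 64569)) = Rational(-277768, 64569) ≈ -4.3019)
Add(Add(233139, Function('a')(-259)), q) = Add(Add(233139, Pow(Add(88, -259), Rational(1, 2))), Rational(-277768, 64569)) = Add(Add(233139, Pow(-171, Rational(1, 2))), Rational(-277768, 64569)) = Add(Add(233139, Mul(3, I, Pow(19, Rational(1, 2)))), Rational(-277768, 64569)) = Add(Rational(15053274323, 64569), Mul(3, I, Pow(19, Rational(1, 2))))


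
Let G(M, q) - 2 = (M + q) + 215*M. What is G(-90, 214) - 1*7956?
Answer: -27180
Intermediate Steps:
G(M, q) = 2 + q + 216*M (G(M, q) = 2 + ((M + q) + 215*M) = 2 + (q + 216*M) = 2 + q + 216*M)
G(-90, 214) - 1*7956 = (2 + 214 + 216*(-90)) - 1*7956 = (2 + 214 - 19440) - 7956 = -19224 - 7956 = -27180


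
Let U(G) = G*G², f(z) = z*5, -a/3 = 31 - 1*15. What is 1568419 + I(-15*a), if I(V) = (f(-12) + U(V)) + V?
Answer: 374817079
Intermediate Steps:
a = -48 (a = -3*(31 - 1*15) = -3*(31 - 15) = -3*16 = -48)
f(z) = 5*z
U(G) = G³
I(V) = -60 + V + V³ (I(V) = (5*(-12) + V³) + V = (-60 + V³) + V = -60 + V + V³)
1568419 + I(-15*a) = 1568419 + (-60 - 15*(-48) + (-15*(-48))³) = 1568419 + (-60 + 720 + 720³) = 1568419 + (-60 + 720 + 373248000) = 1568419 + 373248660 = 374817079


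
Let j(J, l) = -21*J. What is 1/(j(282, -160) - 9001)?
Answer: -1/14923 ≈ -6.7011e-5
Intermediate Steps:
1/(j(282, -160) - 9001) = 1/(-21*282 - 9001) = 1/(-5922 - 9001) = 1/(-14923) = -1/14923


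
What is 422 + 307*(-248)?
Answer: -75714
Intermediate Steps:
422 + 307*(-248) = 422 - 76136 = -75714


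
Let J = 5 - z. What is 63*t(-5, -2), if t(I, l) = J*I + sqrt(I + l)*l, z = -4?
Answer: -2835 - 126*I*sqrt(7) ≈ -2835.0 - 333.36*I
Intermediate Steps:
J = 9 (J = 5 - 1*(-4) = 5 + 4 = 9)
t(I, l) = 9*I + l*sqrt(I + l) (t(I, l) = 9*I + sqrt(I + l)*l = 9*I + l*sqrt(I + l))
63*t(-5, -2) = 63*(9*(-5) - 2*sqrt(-5 - 2)) = 63*(-45 - 2*I*sqrt(7)) = -2835 - 126*I*sqrt(7)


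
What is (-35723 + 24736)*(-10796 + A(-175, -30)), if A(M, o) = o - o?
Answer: 118615652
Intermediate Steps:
A(M, o) = 0
(-35723 + 24736)*(-10796 + A(-175, -30)) = (-35723 + 24736)*(-10796 + 0) = -10987*(-10796) = 118615652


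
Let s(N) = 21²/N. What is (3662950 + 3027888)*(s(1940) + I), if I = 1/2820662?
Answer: 2080706567603279/1368021070 ≈ 1.5210e+6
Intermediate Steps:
s(N) = 441/N
I = 1/2820662 ≈ 3.5453e-7
(3662950 + 3027888)*(s(1940) + I) = (3662950 + 3027888)*(441/1940 + 1/2820662) = 6690838*(441*(1/1940) + 1/2820662) = 6690838*(441/1940 + 1/2820662) = 6690838*(621956941/2736042140) = 2080706567603279/1368021070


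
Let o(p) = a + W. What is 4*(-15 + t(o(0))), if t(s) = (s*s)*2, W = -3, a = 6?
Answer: 12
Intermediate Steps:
o(p) = 3 (o(p) = 6 - 3 = 3)
t(s) = 2*s² (t(s) = s²*2 = 2*s²)
4*(-15 + t(o(0))) = 4*(-15 + 2*3²) = 4*(-15 + 2*9) = 4*(-15 + 18) = 4*3 = 12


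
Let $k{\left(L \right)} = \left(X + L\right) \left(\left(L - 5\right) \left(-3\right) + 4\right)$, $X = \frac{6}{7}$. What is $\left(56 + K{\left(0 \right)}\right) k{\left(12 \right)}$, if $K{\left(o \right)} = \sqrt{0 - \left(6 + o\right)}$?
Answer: $-12240 - \frac{1530 i \sqrt{6}}{7} \approx -12240.0 - 535.39 i$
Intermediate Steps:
$K{\left(o \right)} = \sqrt{-6 - o}$
$X = \frac{6}{7}$ ($X = 6 \cdot \frac{1}{7} = \frac{6}{7} \approx 0.85714$)
$k{\left(L \right)} = \left(19 - 3 L\right) \left(\frac{6}{7} + L\right)$ ($k{\left(L \right)} = \left(\frac{6}{7} + L\right) \left(\left(L - 5\right) \left(-3\right) + 4\right) = \left(\frac{6}{7} + L\right) \left(\left(-5 + L\right) \left(-3\right) + 4\right) = \left(\frac{6}{7} + L\right) \left(\left(15 - 3 L\right) + 4\right) = \left(\frac{6}{7} + L\right) \left(19 - 3 L\right) = \left(19 - 3 L\right) \left(\frac{6}{7} + L\right)$)
$\left(56 + K{\left(0 \right)}\right) k{\left(12 \right)} = \left(56 + \sqrt{-6 - 0}\right) \left(\frac{114}{7} - 3 \cdot 12^{2} + \frac{115}{7} \cdot 12\right) = \left(56 + \sqrt{-6 + 0}\right) \left(\frac{114}{7} - 432 + \frac{1380}{7}\right) = \left(56 + \sqrt{-6}\right) \left(\frac{114}{7} - 432 + \frac{1380}{7}\right) = \left(56 + i \sqrt{6}\right) \left(- \frac{1530}{7}\right) = -12240 - \frac{1530 i \sqrt{6}}{7}$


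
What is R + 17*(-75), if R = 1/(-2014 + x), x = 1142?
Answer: -1111801/872 ≈ -1275.0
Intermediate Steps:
R = -1/872 (R = 1/(-2014 + 1142) = 1/(-872) = -1/872 ≈ -0.0011468)
R + 17*(-75) = -1/872 + 17*(-75) = -1/872 - 1275 = -1111801/872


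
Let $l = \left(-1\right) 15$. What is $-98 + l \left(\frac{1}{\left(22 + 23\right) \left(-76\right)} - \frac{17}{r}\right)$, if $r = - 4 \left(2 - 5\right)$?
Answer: $- \frac{8749}{114} \approx -76.746$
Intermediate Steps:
$r = 12$ ($r = \left(-4\right) \left(-3\right) = 12$)
$l = -15$
$-98 + l \left(\frac{1}{\left(22 + 23\right) \left(-76\right)} - \frac{17}{r}\right) = -98 - 15 \left(\frac{1}{\left(22 + 23\right) \left(-76\right)} - \frac{17}{12}\right) = -98 - 15 \left(\frac{1}{45} \left(- \frac{1}{76}\right) - \frac{17}{12}\right) = -98 - 15 \left(- \frac{1}{3420} - \frac{17}{12}\right) = -98 - - \frac{2423}{114} = -98 + \frac{2423}{114} = - \frac{8749}{114}$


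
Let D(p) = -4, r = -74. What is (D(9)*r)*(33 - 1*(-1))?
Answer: 10064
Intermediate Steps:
(D(9)*r)*(33 - 1*(-1)) = (-4*(-74))*(33 - 1*(-1)) = 296*(33 + 1) = 296*34 = 10064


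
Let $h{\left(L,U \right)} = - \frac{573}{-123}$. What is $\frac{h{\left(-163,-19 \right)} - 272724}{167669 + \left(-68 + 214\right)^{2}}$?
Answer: $- \frac{11181493}{7748385} \approx -1.4431$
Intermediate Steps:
$h{\left(L,U \right)} = \frac{191}{41}$ ($h{\left(L,U \right)} = \left(-573\right) \left(- \frac{1}{123}\right) = \frac{191}{41}$)
$\frac{h{\left(-163,-19 \right)} - 272724}{167669 + \left(-68 + 214\right)^{2}} = \frac{\frac{191}{41} - 272724}{167669 + \left(-68 + 214\right)^{2}} = - \frac{11181493}{41 \left(167669 + 146^{2}\right)} = - \frac{11181493}{41 \left(167669 + 21316\right)} = - \frac{11181493}{41 \cdot 188985} = \left(- \frac{11181493}{41}\right) \frac{1}{188985} = - \frac{11181493}{7748385}$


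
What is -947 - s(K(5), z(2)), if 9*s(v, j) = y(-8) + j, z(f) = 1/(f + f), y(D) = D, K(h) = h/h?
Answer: -34061/36 ≈ -946.14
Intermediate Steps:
K(h) = 1
z(f) = 1/(2*f)
s(v, j) = -8/9 + j/9 (s(v, j) = (-8 + j)/9 = -8/9 + j/9)
-947 - s(K(5), z(2)) = -947 - (-8/9 + ((1/2)/2)/9) = -947 - (-8/9 + ((1/2)*(1/2))/9) = -947 - (-8/9 + (1/9)*(1/4)) = -947 - (-8/9 + 1/36) = -947 - 1*(-31/36) = -947 + 31/36 = -34061/36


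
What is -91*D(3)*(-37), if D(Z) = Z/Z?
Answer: 3367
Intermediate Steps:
D(Z) = 1
-91*D(3)*(-37) = -91*1*(-37) = -91*(-37) = 3367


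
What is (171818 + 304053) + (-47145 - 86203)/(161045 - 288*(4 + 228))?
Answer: 44840715111/94229 ≈ 4.7587e+5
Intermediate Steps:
(171818 + 304053) + (-47145 - 86203)/(161045 - 288*(4 + 228)) = 475871 - 133348/(161045 - 288*232) = 475871 - 133348/(161045 - 66816) = 475871 - 133348/94229 = 44840715111/94229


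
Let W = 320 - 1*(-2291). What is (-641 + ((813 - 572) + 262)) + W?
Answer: 2473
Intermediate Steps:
W = 2611 (W = 320 + 2291 = 2611)
(-641 + ((813 - 572) + 262)) + W = (-641 + ((813 - 572) + 262)) + 2611 = (-641 + (241 + 262)) + 2611 = (-641 + 503) + 2611 = -138 + 2611 = 2473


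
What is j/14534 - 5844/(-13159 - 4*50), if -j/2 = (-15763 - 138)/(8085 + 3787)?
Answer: 168132216305/384177338272 ≈ 0.43764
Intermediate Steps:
j = 15901/5936 (j = -2*(-15763 - 138)/(8085 + 3787) = -(-31802)/11872 = -2*(-15901/11872) = 15901/5936 ≈ 2.6787)
j/14534 - 5844/(-13159 - 4*50) = (15901/5936)/14534 - 5844/(-13159 - 4*50) = (15901/5936)*(1/14534) - 5844/(-13159 - 1*200) = 15901/86273824 - 5844/(-13159 - 200) = 15901/86273824 - 5844/(-13359) = 15901/86273824 - 5844*(-1/13359) = 15901/86273824 + 1948/4453 = 168132216305/384177338272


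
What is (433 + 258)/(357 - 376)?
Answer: -691/19 ≈ -36.368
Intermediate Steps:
(433 + 258)/(357 - 376) = 691/(-19) = 691*(-1/19) = -691/19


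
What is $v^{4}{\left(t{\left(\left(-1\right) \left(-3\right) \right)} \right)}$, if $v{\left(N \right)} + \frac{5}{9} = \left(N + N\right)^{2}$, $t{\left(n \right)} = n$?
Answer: $\frac{10355301121}{6561} \approx 1.5783 \cdot 10^{6}$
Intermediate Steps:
$v{\left(N \right)} = - \frac{5}{9} + 4 N^{2}$ ($v{\left(N \right)} = - \frac{5}{9} + \left(N + N\right)^{2} = - \frac{5}{9} + \left(2 N\right)^{2} = - \frac{5}{9} + 4 N^{2}$)
$v^{4}{\left(t{\left(\left(-1\right) \left(-3\right) \right)} \right)} = \left(- \frac{5}{9} + 4 \left(\left(-1\right) \left(-3\right)\right)^{2}\right)^{4} = \left(- \frac{5}{9} + 4 \cdot 3^{2}\right)^{4} = \left(- \frac{5}{9} + 4 \cdot 9\right)^{4} = \left(- \frac{5}{9} + 36\right)^{4} = \left(\frac{319}{9}\right)^{4} = \frac{10355301121}{6561}$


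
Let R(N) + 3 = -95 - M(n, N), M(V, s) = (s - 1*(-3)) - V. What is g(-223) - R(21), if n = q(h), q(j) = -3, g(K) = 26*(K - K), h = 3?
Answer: 125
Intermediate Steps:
g(K) = 0 (g(K) = 26*0 = 0)
n = -3
M(V, s) = 3 + s - V (M(V, s) = (s + 3) - V = (3 + s) - V = 3 + s - V)
R(N) = -104 - N (R(N) = -3 + (-95 - (3 + N - 1*(-3))) = -3 + (-95 - (3 + N + 3)) = -3 + (-95 - (6 + N)) = -3 + (-95 + (-6 - N)) = -3 + (-101 - N) = -104 - N)
g(-223) - R(21) = 0 - (-104 - 1*21) = 0 - (-104 - 21) = 0 - 1*(-125) = 0 + 125 = 125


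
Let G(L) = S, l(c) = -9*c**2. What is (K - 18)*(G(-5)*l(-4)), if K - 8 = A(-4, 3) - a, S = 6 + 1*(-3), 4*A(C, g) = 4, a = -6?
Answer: 1296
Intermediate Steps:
A(C, g) = 1 (A(C, g) = (1/4)*4 = 1)
S = 3 (S = 6 - 3 = 3)
G(L) = 3
K = 15 (K = 8 + (1 - 1*(-6)) = 8 + (1 + 6) = 8 + 7 = 15)
(K - 18)*(G(-5)*l(-4)) = (15 - 18)*(3*(-9*(-4)**2)) = -9*(-9*16) = -9*(-144) = -3*(-432) = 1296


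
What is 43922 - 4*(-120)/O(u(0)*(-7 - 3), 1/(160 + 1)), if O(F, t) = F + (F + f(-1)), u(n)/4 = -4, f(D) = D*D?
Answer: 4699814/107 ≈ 43924.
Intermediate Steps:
f(D) = D²
u(n) = -16 (u(n) = 4*(-4) = -16)
O(F, t) = 1 + 2*F (O(F, t) = F + (F + (-1)²) = F + (F + 1) = F + (1 + F) = 1 + 2*F)
43922 - 4*(-120)/O(u(0)*(-7 - 3), 1/(160 + 1)) = 43922 - 4*(-120)/(1 + 2*(-16*(-7 - 3))) = 43922 - (-480)/(1 + 2*(-16*(-10))) = 43922 - (-480)/(1 + 2*160) = 43922 - (-480)/(1 + 320) = 43922 - (-480)/321 = 43922 - 1*(-160/107) = 43922 + 160/107 = 4699814/107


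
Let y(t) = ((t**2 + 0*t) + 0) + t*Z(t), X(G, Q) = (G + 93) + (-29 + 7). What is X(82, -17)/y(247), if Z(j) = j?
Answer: 153/122018 ≈ 0.0012539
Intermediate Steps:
X(G, Q) = 71 + G (X(G, Q) = (93 + G) - 22 = 71 + G)
y(t) = 2*t**2 (y(t) = ((t**2 + 0*t) + 0) + t*t = ((t**2 + 0) + 0) + t**2 = (t**2 + 0) + t**2 = t**2 + t**2 = 2*t**2)
X(82, -17)/y(247) = (71 + 82)/((2*247**2)) = 153/((2*61009)) = 153/122018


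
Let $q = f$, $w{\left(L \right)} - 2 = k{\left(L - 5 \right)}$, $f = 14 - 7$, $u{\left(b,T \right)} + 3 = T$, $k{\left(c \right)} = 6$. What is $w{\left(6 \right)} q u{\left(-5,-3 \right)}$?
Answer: $-336$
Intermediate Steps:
$u{\left(b,T \right)} = -3 + T$
$f = 7$
$w{\left(L \right)} = 8$ ($w{\left(L \right)} = 2 + 6 = 8$)
$q = 7$
$w{\left(6 \right)} q u{\left(-5,-3 \right)} = 8 \cdot 7 \left(-3 - 3\right) = 56 \left(-6\right) = -336$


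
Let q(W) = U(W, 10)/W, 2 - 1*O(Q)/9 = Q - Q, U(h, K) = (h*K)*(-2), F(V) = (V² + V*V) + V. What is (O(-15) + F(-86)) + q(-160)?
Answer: 14704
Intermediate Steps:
F(V) = V + 2*V² (F(V) = (V² + V²) + V = 2*V² + V = V + 2*V²)
U(h, K) = -2*K*h (U(h, K) = (K*h)*(-2) = -2*K*h)
O(Q) = 18 (O(Q) = 18 - 9*(Q - Q) = 18 - 9*0 = 18 + 0 = 18)
q(W) = -20 (q(W) = (-2*10*W)/W = (-20*W)/W = -20)
(O(-15) + F(-86)) + q(-160) = (18 - 86*(1 + 2*(-86))) - 20 = (18 - 86*(1 - 172)) - 20 = (18 - 86*(-171)) - 20 = (18 + 14706) - 20 = 14724 - 20 = 14704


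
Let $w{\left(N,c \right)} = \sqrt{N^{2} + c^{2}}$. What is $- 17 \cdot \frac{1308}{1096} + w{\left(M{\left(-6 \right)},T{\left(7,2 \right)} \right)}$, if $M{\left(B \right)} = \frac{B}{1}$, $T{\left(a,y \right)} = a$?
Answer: $- \frac{5559}{274} + \sqrt{85} \approx -11.069$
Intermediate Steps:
$M{\left(B \right)} = B$ ($M{\left(B \right)} = B 1 = B$)
$- 17 \cdot \frac{1308}{1096} + w{\left(M{\left(-6 \right)},T{\left(7,2 \right)} \right)} = - 17 \cdot \frac{1308}{1096} + \sqrt{\left(-6\right)^{2} + 7^{2}} = - 17 \cdot 1308 \cdot \frac{1}{1096} + \sqrt{36 + 49} = \left(-17\right) \frac{327}{274} + \sqrt{85} = - \frac{5559}{274} + \sqrt{85}$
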